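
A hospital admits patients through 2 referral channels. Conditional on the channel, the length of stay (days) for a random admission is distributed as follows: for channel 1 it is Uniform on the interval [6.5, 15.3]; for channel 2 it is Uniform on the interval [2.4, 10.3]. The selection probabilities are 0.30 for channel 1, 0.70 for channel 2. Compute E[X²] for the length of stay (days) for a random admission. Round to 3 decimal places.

For each component E[X²] = Var + (mean)², giving 1: 125.263; 2: 45.5233.
Overall E[X²] = 0.3·125.263 + 0.7·45.5233 = 69.4453.

69.445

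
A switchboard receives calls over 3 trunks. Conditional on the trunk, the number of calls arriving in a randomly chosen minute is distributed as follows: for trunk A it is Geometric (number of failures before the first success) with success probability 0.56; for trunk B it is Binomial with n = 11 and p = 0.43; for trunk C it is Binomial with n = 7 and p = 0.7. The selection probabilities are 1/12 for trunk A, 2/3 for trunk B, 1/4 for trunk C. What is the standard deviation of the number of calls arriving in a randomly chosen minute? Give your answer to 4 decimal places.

1.8718

Per component, A: μ=0.785714, E[X²]=2.02041; B: μ=4.73, E[X²]=25.069; C: μ=4.9, E[X²]=25.48.
E[X] = 0.0833333·0.785714 + 0.666667·4.73 + 0.25·4.9 = 4.44381.
E[X²] = 0.0833333·2.02041 + 0.666667·25.069 + 0.25·25.48 = 23.251.
Var(X) = E[X²] − (E[X])² = 23.251 − 19.7474 = 3.50359.
SD(X) = √3.50359 = 1.87179.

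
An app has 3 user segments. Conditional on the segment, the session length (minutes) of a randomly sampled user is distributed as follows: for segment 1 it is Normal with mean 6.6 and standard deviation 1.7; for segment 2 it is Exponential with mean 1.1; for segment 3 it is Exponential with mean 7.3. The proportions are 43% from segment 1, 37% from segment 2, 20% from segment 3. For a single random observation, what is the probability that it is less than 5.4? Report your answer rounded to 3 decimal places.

Conditional on each segment, P(X < 5.4): 1: 0.240131; 2: 0.992621; 3: 0.522755.
By total probability, P(X < 5.4) = 0.43·0.240131 + 0.37·0.992621 + 0.2·0.522755 = 0.575077.

0.575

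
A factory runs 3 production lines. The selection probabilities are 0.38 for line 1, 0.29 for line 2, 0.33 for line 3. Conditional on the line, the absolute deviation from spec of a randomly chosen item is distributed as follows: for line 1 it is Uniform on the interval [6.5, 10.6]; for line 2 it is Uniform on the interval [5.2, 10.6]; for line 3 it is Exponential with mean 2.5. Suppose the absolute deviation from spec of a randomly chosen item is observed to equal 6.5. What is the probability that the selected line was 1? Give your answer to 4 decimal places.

Likelihoods f(6.5 | ·): 1: 0.243902; 2: 0.185185; 3: 0.0297094.
Posterior ∝ prior × likelihood. Numerator for 1: 0.38·0.243902 = 0.0926829.
Normalizing constant: 0.38·0.243902 + 0.29·0.185185 + 0.33·0.0297094 = 0.156191.
P(1 | observation) = 0.0926829 / 0.156191 = 0.593396.

0.5934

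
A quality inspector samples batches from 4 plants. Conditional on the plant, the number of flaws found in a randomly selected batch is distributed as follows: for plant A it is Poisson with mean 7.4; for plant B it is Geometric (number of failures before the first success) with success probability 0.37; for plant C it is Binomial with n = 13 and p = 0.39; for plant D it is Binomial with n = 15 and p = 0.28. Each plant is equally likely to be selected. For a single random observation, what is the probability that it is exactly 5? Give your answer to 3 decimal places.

0.141

Conditional on each plant, P(X = 5): A: 0.113031; B: 0.0367202; C: 0.222608; D: 0.193495.
By total probability, P(X = 5) = 0.25·0.113031 + 0.25·0.0367202 + 0.25·0.222608 + 0.25·0.193495 = 0.141464.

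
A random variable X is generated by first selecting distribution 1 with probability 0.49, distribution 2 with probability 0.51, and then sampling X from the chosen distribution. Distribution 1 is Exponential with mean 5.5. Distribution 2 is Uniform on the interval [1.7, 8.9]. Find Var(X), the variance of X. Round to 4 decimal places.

17.0357

Per component, 1: μ=5.5, E[X²]=60.5; 2: μ=5.3, E[X²]=32.41.
E[X] = 0.49·5.5 + 0.51·5.3 = 5.398.
E[X²] = 0.49·60.5 + 0.51·32.41 = 46.1741.
Var(X) = E[X²] − (E[X])² = 46.1741 − 29.1384 = 17.0357.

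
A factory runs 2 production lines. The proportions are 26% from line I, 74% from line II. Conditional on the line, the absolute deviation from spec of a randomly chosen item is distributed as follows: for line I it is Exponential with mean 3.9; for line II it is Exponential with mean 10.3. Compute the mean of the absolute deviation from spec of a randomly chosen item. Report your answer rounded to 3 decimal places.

8.636

Component means — I: 3.9; II: 10.3.
E[X] = 0.26·3.9 + 0.74·10.3 = 8.636.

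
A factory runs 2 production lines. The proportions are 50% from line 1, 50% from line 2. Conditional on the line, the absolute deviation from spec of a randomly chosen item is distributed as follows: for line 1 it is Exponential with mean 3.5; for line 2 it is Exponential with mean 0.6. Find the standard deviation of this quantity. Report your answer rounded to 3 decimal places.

Per component, 1: μ=3.5, E[X²]=24.5; 2: μ=0.6, E[X²]=0.72.
E[X] = 0.5·3.5 + 0.5·0.6 = 2.05.
E[X²] = 0.5·24.5 + 0.5·0.72 = 12.61.
Var(X) = E[X²] − (E[X])² = 12.61 − 4.2025 = 8.4075.
SD(X) = √8.4075 = 2.89957.

2.900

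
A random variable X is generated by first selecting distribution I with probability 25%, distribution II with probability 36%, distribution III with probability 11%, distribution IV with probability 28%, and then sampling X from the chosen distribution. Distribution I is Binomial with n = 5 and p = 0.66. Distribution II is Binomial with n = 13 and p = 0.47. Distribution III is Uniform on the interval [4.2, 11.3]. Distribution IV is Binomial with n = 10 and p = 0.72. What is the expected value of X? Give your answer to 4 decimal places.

Component means — I: 3.3; II: 6.11; III: 7.75; IV: 7.2.
E[X] = 0.25·3.3 + 0.36·6.11 + 0.11·7.75 + 0.28·7.2 = 5.8931.

5.8931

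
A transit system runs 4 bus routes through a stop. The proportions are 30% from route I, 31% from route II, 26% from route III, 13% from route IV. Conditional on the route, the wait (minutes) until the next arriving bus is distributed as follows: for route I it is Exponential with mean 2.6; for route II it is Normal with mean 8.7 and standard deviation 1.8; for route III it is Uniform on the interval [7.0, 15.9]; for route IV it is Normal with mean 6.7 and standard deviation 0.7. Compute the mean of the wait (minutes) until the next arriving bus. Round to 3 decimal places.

Component means — I: 2.6; II: 8.7; III: 11.45; IV: 6.7.
E[X] = 0.3·2.6 + 0.31·8.7 + 0.26·11.45 + 0.13·6.7 = 7.325.

7.325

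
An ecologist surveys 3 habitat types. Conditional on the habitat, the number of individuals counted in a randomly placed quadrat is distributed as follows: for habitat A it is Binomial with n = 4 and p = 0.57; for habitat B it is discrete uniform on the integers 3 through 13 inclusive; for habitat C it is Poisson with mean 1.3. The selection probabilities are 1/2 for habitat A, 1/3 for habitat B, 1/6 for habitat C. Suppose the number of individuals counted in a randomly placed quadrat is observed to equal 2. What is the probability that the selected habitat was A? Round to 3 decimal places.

Likelihoods P(X=2 | ·): A: 0.360444; B: 0; C: 0.230289.
Posterior ∝ prior × likelihood. Numerator for A: 0.5·0.360444 = 0.180222.
Normalizing constant: 0.5·0.360444 + 0.333333·0 + 0.166667·0.230289 = 0.218604.
P(A | observation) = 0.180222 / 0.218604 = 0.824424.

0.824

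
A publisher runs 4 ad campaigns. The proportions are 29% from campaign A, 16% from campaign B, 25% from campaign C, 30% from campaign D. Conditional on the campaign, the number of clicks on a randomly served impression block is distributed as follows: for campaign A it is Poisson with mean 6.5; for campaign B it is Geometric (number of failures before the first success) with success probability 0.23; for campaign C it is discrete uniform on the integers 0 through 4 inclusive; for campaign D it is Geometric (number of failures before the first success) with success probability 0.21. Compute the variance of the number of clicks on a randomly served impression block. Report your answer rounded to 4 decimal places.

12.9832

Per component, A: μ=6.5, E[X²]=48.75; B: μ=3.34783, E[X²]=25.7637; C: μ=2, E[X²]=6; D: μ=3.7619, E[X²]=32.0658.
E[X] = 0.29·6.5 + 0.16·3.34783 + 0.25·2 + 0.3·3.7619 = 4.04922.
E[X²] = 0.29·48.75 + 0.16·25.7637 + 0.25·6 + 0.3·32.0658 = 29.3794.
Var(X) = E[X²] − (E[X])² = 29.3794 − 16.3962 = 12.9832.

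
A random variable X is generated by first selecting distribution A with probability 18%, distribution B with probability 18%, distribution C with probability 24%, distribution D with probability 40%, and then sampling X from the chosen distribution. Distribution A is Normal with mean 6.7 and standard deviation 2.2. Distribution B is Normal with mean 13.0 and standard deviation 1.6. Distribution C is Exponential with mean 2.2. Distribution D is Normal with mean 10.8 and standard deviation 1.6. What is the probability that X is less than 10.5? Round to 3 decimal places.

Conditional on each component, P(X < 10.5): A: 0.957941; B: 0.0590851; C: 0.991543; D: 0.425634.
By total probability, P(X < 10.5) = 0.18·0.957941 + 0.18·0.0590851 + 0.24·0.991543 + 0.4·0.425634 = 0.591289.

0.591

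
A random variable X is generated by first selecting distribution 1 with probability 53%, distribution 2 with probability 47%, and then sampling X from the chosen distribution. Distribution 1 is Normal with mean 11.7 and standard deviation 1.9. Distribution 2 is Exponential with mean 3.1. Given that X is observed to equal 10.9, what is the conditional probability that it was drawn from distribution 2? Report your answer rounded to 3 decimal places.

0.042

Likelihoods f(10.9 | ·): 1: 0.192158; 2: 0.00958524.
Posterior ∝ prior × likelihood. Numerator for 2: 0.47·0.00958524 = 0.00450506.
Normalizing constant: 0.53·0.192158 + 0.47·0.00958524 = 0.106349.
P(2 | observation) = 0.00450506 / 0.106349 = 0.0423611.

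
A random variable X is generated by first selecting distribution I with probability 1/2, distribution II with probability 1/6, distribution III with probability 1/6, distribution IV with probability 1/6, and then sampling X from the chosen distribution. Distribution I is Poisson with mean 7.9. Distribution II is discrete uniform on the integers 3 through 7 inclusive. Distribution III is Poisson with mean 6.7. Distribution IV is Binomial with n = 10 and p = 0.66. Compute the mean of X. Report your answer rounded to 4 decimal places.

Component means — I: 7.9; II: 5; III: 6.7; IV: 6.6.
E[X] = 0.5·7.9 + 0.166667·5 + 0.166667·6.7 + 0.166667·6.6 = 7.

7.0000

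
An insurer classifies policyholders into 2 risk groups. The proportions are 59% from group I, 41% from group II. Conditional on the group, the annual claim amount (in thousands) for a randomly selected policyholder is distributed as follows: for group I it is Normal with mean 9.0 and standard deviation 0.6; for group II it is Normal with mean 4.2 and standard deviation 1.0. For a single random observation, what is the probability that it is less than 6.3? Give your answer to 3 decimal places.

Conditional on each group, P(X < 6.3): I: 3.39767e-06; II: 0.982136.
By total probability, P(X < 6.3) = 0.59·3.39767e-06 + 0.41·0.982136 = 0.402678.

0.403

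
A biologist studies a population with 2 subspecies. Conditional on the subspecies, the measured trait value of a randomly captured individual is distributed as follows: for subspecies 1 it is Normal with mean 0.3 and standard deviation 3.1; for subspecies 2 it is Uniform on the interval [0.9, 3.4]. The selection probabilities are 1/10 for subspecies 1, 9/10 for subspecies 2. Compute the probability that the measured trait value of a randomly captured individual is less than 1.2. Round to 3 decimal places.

0.169

Conditional on each subspecies, P(X < 1.2): 1: 0.614215; 2: 0.12.
By total probability, P(X < 1.2) = 0.1·0.614215 + 0.9·0.12 = 0.169422.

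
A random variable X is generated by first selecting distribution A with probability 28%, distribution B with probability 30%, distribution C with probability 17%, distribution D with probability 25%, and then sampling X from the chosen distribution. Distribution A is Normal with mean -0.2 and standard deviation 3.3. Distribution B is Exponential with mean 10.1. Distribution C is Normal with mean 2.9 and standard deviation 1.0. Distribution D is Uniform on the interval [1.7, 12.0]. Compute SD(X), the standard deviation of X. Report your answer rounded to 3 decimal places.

7.279

Per component, A: μ=-0.2, E[X²]=10.93; B: μ=10.1, E[X²]=204.02; C: μ=2.9, E[X²]=9.41; D: μ=6.85, E[X²]=55.7633.
E[X] = 0.28·-0.2 + 0.3·10.1 + 0.17·2.9 + 0.25·6.85 = 5.1795.
E[X²] = 0.28·10.93 + 0.3·204.02 + 0.17·9.41 + 0.25·55.7633 = 79.8069.
Var(X) = E[X²] − (E[X])² = 79.8069 − 26.8272 = 52.9797.
SD(X) = √52.9797 = 7.27872.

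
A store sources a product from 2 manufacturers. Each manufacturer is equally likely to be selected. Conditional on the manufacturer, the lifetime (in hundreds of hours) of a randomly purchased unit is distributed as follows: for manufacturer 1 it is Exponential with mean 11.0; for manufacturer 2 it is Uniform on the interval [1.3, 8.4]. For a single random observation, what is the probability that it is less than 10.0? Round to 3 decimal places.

Conditional on each manufacturer, P(X < 10.0): 1: 0.59711; 2: 1.
By total probability, P(X < 10.0) = 0.5·0.59711 + 0.5·1 = 0.798555.

0.799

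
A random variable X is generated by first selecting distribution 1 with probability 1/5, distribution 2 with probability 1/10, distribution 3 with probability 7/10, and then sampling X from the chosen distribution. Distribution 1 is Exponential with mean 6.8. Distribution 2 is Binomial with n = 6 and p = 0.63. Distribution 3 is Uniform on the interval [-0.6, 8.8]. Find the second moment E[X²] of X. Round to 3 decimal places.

36.986

For each component E[X²] = Var + (mean)², giving 1: 92.48; 2: 15.687; 3: 24.1733.
Overall E[X²] = 0.2·92.48 + 0.1·15.687 + 0.7·24.1733 = 36.986.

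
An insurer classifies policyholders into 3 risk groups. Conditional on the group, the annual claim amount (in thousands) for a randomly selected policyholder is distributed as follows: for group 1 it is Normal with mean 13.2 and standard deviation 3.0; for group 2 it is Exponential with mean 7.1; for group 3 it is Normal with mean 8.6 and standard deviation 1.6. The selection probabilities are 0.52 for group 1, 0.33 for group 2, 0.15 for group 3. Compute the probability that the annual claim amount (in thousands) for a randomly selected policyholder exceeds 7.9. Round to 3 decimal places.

0.709

Conditional on each group, P(X > 7.9): 1: 0.961358; 2: 0.328678; 3: 0.669126.
By total probability, P(X > 7.9) = 0.52·0.961358 + 0.33·0.328678 + 0.15·0.669126 = 0.708739.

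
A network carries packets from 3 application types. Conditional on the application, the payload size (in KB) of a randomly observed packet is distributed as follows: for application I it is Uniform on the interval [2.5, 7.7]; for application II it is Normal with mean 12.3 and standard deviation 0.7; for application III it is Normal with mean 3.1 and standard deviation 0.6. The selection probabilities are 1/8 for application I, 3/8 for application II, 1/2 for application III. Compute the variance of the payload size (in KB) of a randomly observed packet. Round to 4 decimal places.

Per component, I: μ=5.1, E[X²]=28.2633; II: μ=12.3, E[X²]=151.78; III: μ=3.1, E[X²]=9.97.
E[X] = 0.125·5.1 + 0.375·12.3 + 0.5·3.1 = 6.8.
E[X²] = 0.125·28.2633 + 0.375·151.78 + 0.5·9.97 = 65.4354.
Var(X) = E[X²] − (E[X])² = 65.4354 − 46.24 = 19.1954.

19.1954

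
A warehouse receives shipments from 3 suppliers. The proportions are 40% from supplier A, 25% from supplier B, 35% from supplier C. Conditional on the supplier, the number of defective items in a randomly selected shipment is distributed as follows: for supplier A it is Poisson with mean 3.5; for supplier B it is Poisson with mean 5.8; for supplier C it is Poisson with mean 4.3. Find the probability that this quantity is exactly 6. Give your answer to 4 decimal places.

0.1126

Conditional on each supplier, P(X = 6): A: 0.0770983; B: 0.160076; C: 0.119127.
By total probability, P(X = 6) = 0.4·0.0770983 + 0.25·0.160076 + 0.35·0.119127 = 0.112553.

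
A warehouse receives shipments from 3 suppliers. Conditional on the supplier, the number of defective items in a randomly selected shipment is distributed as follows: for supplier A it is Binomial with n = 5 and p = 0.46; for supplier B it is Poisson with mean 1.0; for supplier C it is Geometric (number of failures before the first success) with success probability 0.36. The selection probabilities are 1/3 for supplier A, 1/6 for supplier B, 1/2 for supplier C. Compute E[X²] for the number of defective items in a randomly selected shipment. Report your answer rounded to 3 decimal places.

For each component E[X²] = Var + (mean)², giving A: 6.532; B: 2; C: 8.09877.
Overall E[X²] = 0.333333·6.532 + 0.166667·2 + 0.5·8.09877 = 6.56005.

6.560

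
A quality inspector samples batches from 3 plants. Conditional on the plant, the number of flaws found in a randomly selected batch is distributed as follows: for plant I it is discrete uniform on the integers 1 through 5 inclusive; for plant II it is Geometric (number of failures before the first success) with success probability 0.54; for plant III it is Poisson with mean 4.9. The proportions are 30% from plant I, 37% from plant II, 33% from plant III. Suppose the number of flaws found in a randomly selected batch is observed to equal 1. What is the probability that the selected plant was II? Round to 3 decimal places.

0.561

Likelihoods P(X=1 | ·): I: 0.2; II: 0.2484; III: 0.0364883.
Posterior ∝ prior × likelihood. Numerator for II: 0.37·0.2484 = 0.091908.
Normalizing constant: 0.3·0.2 + 0.37·0.2484 + 0.33·0.0364883 = 0.163949.
P(II | observation) = 0.091908 / 0.163949 = 0.560589.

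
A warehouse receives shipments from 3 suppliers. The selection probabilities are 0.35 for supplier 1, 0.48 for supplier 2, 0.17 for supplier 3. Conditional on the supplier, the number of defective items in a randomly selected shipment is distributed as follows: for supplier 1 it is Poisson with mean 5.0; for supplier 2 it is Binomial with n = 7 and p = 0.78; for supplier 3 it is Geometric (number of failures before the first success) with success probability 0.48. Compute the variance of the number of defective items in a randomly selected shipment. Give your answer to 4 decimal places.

Per component, 1: μ=5, E[X²]=30; 2: μ=5.46, E[X²]=31.0128; 3: μ=1.08333, E[X²]=3.43056.
E[X] = 0.35·5 + 0.48·5.46 + 0.17·1.08333 = 4.55497.
E[X²] = 0.35·30 + 0.48·31.0128 + 0.17·3.43056 = 25.9693.
Var(X) = E[X²] − (E[X])² = 25.9693 − 20.7477 = 5.22162.

5.2216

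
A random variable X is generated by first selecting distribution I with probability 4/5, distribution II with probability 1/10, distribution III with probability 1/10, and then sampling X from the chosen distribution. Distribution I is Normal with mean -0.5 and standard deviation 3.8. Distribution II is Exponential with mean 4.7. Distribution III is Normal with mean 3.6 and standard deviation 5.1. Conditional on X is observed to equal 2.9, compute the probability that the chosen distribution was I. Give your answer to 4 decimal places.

0.7454

Likelihoods f(2.9 | ·): I: 0.0703539; II: 0.114798; III: 0.0774906.
Posterior ∝ prior × likelihood. Numerator for I: 0.8·0.0703539 = 0.0562831.
Normalizing constant: 0.8·0.0703539 + 0.1·0.114798 + 0.1·0.0774906 = 0.075512.
P(I | observation) = 0.0562831 / 0.075512 = 0.745354.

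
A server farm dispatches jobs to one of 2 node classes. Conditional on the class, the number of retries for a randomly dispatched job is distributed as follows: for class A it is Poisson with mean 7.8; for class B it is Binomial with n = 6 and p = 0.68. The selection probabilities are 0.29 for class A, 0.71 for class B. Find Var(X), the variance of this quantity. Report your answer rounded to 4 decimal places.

Per component, A: μ=7.8, E[X²]=68.64; B: μ=4.08, E[X²]=17.952.
E[X] = 0.29·7.8 + 0.71·4.08 = 5.1588.
E[X²] = 0.29·68.64 + 0.71·17.952 = 32.6515.
Var(X) = E[X²] − (E[X])² = 32.6515 − 26.6132 = 6.0383.

6.0383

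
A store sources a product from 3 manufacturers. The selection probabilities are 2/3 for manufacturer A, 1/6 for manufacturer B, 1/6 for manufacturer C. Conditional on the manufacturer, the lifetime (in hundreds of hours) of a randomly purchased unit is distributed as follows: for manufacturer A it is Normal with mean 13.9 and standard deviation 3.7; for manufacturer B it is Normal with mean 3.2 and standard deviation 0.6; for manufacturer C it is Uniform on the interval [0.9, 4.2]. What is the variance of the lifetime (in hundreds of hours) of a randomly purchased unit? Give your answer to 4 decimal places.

36.3844

Per component, A: μ=13.9, E[X²]=206.9; B: μ=3.2, E[X²]=10.6; C: μ=2.55, E[X²]=7.41.
E[X] = 0.666667·13.9 + 0.166667·3.2 + 0.166667·2.55 = 10.225.
E[X²] = 0.666667·206.9 + 0.166667·10.6 + 0.166667·7.41 = 140.935.
Var(X) = E[X²] − (E[X])² = 140.935 − 104.551 = 36.3844.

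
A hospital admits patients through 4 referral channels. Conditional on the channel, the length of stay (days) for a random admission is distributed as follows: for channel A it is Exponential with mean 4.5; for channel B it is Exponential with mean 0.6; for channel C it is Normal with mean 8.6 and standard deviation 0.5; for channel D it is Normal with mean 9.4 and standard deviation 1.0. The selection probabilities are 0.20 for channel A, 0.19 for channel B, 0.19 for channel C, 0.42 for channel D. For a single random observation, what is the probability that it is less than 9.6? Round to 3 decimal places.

Conditional on each channel, P(X < 9.6): A: 0.881558; B: 1; C: 0.97725; D: 0.57926.
By total probability, P(X < 9.6) = 0.2·0.881558 + 0.19·1 + 0.19·0.97725 + 0.42·0.57926 = 0.795278.

0.795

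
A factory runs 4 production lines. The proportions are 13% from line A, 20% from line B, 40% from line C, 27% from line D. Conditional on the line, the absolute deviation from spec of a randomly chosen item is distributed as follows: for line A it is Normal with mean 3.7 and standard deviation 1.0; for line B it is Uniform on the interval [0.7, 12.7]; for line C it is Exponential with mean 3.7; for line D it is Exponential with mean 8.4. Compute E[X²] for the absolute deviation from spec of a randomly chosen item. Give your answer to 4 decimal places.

62.3421

For each component E[X²] = Var + (mean)², giving A: 14.69; B: 56.89; C: 27.38; D: 141.12.
Overall E[X²] = 0.13·14.69 + 0.2·56.89 + 0.4·27.38 + 0.27·141.12 = 62.3421.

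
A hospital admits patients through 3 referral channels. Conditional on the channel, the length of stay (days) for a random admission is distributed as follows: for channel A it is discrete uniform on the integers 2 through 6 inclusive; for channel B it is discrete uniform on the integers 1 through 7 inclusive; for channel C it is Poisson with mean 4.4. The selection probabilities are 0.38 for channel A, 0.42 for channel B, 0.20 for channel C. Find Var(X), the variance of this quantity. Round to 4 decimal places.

Per component, A: μ=4, E[X²]=18; B: μ=4, E[X²]=20; C: μ=4.4, E[X²]=23.76.
E[X] = 0.38·4 + 0.42·4 + 0.2·4.4 = 4.08.
E[X²] = 0.38·18 + 0.42·20 + 0.2·23.76 = 19.992.
Var(X) = E[X²] − (E[X])² = 19.992 − 16.6464 = 3.3456.

3.3456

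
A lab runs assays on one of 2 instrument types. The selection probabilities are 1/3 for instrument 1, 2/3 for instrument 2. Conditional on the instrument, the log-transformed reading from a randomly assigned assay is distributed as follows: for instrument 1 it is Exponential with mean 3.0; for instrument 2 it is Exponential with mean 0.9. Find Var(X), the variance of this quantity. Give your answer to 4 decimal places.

4.5200

Per component, 1: μ=3, E[X²]=18; 2: μ=0.9, E[X²]=1.62.
E[X] = 0.333333·3 + 0.666667·0.9 = 1.6.
E[X²] = 0.333333·18 + 0.666667·1.62 = 7.08.
Var(X) = E[X²] − (E[X])² = 7.08 − 2.56 = 4.52.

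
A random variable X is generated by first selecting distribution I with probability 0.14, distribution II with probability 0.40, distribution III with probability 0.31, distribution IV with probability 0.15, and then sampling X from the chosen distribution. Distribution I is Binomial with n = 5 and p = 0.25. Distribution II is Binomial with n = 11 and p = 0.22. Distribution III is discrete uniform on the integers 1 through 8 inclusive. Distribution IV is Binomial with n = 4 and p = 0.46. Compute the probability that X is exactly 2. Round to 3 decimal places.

Conditional on each component, P(X = 2): I: 0.263672; II: 0.284485; III: 0.125; IV: 0.370215.
By total probability, P(X = 2) = 0.14·0.263672 + 0.4·0.284485 + 0.31·0.125 + 0.15·0.370215 = 0.24499.

0.245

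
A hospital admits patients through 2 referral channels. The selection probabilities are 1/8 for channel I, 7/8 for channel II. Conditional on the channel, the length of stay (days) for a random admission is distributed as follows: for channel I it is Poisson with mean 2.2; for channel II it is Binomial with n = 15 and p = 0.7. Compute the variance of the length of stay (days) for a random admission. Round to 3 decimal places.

10.566

Per component, I: μ=2.2, E[X²]=7.04; II: μ=10.5, E[X²]=113.4.
E[X] = 0.125·2.2 + 0.875·10.5 = 9.4625.
E[X²] = 0.125·7.04 + 0.875·113.4 = 100.105.
Var(X) = E[X²] − (E[X])² = 100.105 − 89.5389 = 10.5661.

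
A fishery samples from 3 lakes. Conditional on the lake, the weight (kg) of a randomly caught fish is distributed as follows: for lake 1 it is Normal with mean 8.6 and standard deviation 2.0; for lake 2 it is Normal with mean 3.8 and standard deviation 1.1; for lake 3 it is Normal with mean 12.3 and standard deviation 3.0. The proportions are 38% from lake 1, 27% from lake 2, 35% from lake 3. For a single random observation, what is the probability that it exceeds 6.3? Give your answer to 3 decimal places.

Conditional on each lake, P(X > 6.3): 1: 0.874928; 2: 0.0115213; 3: 0.97725.
By total probability, P(X > 6.3) = 0.38·0.874928 + 0.27·0.0115213 + 0.35·0.97725 = 0.677621.

0.678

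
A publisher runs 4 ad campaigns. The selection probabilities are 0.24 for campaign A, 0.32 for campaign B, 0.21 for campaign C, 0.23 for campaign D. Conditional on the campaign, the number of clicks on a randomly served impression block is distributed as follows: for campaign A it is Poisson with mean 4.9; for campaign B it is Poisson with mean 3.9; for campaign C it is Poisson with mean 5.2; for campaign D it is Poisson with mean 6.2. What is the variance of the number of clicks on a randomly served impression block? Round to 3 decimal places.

Per component, A: μ=4.9, E[X²]=28.91; B: μ=3.9, E[X²]=19.11; C: μ=5.2, E[X²]=32.24; D: μ=6.2, E[X²]=44.64.
E[X] = 0.24·4.9 + 0.32·3.9 + 0.21·5.2 + 0.23·6.2 = 4.942.
E[X²] = 0.24·28.91 + 0.32·19.11 + 0.21·32.24 + 0.23·44.64 = 30.0912.
Var(X) = E[X²] − (E[X])² = 30.0912 − 24.4234 = 5.66784.

5.668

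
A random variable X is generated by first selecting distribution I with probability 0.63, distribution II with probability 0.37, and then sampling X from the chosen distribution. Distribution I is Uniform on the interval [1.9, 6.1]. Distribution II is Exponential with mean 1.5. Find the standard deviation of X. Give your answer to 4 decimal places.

Per component, I: μ=4, E[X²]=17.47; II: μ=1.5, E[X²]=4.5.
E[X] = 0.63·4 + 0.37·1.5 = 3.075.
E[X²] = 0.63·17.47 + 0.37·4.5 = 12.6711.
Var(X) = E[X²] − (E[X])² = 12.6711 − 9.45563 = 3.21547.
SD(X) = √3.21547 = 1.79317.

1.7932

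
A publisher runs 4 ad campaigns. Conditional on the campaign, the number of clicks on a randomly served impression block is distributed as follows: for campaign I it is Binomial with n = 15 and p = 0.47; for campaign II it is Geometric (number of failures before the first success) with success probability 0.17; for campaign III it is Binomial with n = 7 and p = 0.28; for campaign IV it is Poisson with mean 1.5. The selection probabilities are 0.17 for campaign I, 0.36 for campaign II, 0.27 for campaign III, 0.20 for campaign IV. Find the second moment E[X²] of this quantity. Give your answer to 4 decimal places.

For each component E[X²] = Var + (mean)², giving I: 53.439; II: 52.5571; III: 5.2528; IV: 3.75.
Overall E[X²] = 0.17·53.439 + 0.36·52.5571 + 0.27·5.2528 + 0.2·3.75 = 30.1734.

30.1734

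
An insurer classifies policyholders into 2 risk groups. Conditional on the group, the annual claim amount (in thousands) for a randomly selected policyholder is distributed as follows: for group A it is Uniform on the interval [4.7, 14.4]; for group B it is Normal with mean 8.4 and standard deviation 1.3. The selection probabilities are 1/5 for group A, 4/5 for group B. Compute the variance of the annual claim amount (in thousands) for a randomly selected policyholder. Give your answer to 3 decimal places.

Per component, A: μ=9.55, E[X²]=99.0433; B: μ=8.4, E[X²]=72.25.
E[X] = 0.2·9.55 + 0.8·8.4 = 8.63.
E[X²] = 0.2·99.0433 + 0.8·72.25 = 77.6087.
Var(X) = E[X²] − (E[X])² = 77.6087 − 74.4769 = 3.13177.

3.132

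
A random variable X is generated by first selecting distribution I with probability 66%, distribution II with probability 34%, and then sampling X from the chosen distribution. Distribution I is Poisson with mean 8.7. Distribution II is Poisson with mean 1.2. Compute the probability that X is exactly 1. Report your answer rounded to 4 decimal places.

Conditional on each component, P(X = 1): I: 0.0014493; II: 0.361433.
By total probability, P(X = 1) = 0.66·0.0014493 + 0.34·0.361433 = 0.123844.

0.1238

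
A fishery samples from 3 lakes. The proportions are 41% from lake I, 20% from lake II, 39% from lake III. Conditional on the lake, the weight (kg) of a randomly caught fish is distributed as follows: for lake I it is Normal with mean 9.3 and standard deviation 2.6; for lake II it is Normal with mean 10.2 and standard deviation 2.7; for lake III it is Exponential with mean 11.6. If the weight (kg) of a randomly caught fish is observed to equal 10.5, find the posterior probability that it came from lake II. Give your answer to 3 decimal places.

0.295

Likelihoods f(10.5 | ·): I: 0.137937; II: 0.146847; III: 0.0348683.
Posterior ∝ prior × likelihood. Numerator for II: 0.2·0.146847 = 0.0293694.
Normalizing constant: 0.41·0.137937 + 0.2·0.146847 + 0.39·0.0348683 = 0.0995222.
P(II | observation) = 0.0293694 / 0.0995222 = 0.295104.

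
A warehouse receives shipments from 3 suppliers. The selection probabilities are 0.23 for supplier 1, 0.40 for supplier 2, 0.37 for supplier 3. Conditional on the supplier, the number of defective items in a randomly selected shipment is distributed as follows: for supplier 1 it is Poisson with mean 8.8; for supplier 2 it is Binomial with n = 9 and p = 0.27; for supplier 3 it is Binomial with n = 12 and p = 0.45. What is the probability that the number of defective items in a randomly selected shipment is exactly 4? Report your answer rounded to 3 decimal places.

Conditional on each supplier, P(X = 4): 1: 0.0376641; 2: 0.138816; 3: 0.169964.
By total probability, P(X = 4) = 0.23·0.0376641 + 0.4·0.138816 + 0.37·0.169964 = 0.127076.

0.127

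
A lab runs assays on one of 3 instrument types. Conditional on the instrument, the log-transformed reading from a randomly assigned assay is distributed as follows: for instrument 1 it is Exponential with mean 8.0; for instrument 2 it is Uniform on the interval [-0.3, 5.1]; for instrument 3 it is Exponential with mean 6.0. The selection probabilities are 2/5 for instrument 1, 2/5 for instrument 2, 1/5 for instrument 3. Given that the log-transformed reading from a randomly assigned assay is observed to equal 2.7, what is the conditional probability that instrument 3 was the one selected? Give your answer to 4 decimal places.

0.1622

Likelihoods f(2.7 | ·): 1: 0.089194; 2: 0.185185; 3: 0.106271.
Posterior ∝ prior × likelihood. Numerator for 3: 0.2·0.106271 = 0.0212543.
Normalizing constant: 0.4·0.089194 + 0.4·0.185185 + 0.2·0.106271 = 0.131006.
P(3 | observation) = 0.0212543 / 0.131006 = 0.162239.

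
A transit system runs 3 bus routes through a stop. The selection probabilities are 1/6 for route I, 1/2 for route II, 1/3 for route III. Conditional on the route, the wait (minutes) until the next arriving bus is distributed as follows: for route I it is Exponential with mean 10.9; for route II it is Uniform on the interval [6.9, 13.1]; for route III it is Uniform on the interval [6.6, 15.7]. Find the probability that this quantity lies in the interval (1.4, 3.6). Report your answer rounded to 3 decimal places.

Conditional on each route, P(1.4 < X < 3.6): I: 0.16074; II: 0; III: 0.
By total probability, P(1.4 < X < 3.6) = 0.166667·0.16074 + 0.5·0 + 0.333333·0 = 0.02679.

0.027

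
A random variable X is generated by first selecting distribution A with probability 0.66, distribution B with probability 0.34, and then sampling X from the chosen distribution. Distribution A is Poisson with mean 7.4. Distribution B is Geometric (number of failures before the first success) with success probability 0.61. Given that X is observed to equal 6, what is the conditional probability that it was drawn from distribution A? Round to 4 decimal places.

0.9921

Likelihoods P(X=6 | ·): A: 0.139405; B: 0.00214643.
Posterior ∝ prior × likelihood. Numerator for A: 0.66·0.139405 = 0.0920074.
Normalizing constant: 0.66·0.139405 + 0.34·0.00214643 = 0.0927372.
P(A | observation) = 0.0920074 / 0.0927372 = 0.992131.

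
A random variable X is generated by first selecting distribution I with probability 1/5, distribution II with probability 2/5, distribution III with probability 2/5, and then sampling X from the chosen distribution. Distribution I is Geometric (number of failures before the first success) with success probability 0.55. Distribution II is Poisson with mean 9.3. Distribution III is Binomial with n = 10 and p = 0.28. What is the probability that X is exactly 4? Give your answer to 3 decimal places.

0.088

Conditional on each component, P(X = 4): I: 0.0225534; II: 0.0284959; III: 0.179823.
By total probability, P(X = 4) = 0.2·0.0225534 + 0.4·0.0284959 + 0.4·0.179823 = 0.0878384.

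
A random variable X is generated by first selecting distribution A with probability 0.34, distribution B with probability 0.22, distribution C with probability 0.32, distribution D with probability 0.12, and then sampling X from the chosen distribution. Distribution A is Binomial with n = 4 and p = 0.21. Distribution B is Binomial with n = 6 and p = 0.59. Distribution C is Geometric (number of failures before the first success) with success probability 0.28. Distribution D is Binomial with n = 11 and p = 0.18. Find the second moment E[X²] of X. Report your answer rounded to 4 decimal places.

For each component E[X²] = Var + (mean)², giving A: 1.3692; B: 13.983; C: 15.7959; D: 5.544.
Overall E[X²] = 0.34·1.3692 + 0.22·13.983 + 0.32·15.7959 + 0.12·5.544 = 9.26176.

9.2618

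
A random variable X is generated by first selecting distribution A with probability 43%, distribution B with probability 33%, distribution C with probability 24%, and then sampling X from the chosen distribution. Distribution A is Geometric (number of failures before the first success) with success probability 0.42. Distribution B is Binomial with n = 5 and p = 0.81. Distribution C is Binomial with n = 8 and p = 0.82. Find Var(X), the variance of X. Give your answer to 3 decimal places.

6.229

Per component, A: μ=1.38095, E[X²]=5.19501; B: μ=4.05, E[X²]=17.172; C: μ=6.56, E[X²]=44.2144.
E[X] = 0.43·1.38095 + 0.33·4.05 + 0.24·6.56 = 3.50471.
E[X²] = 0.43·5.19501 + 0.33·17.172 + 0.24·44.2144 = 18.5121.
Var(X) = E[X²] − (E[X])² = 18.5121 − 12.283 = 6.22908.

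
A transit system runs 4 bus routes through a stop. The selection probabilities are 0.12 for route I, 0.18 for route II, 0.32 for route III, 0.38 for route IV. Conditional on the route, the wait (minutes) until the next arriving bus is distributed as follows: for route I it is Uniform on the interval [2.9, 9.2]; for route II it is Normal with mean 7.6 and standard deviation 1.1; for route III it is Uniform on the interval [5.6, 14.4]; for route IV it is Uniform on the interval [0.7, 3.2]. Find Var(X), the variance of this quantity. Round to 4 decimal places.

Per component, I: μ=6.05, E[X²]=39.91; II: μ=7.6, E[X²]=58.97; III: μ=10, E[X²]=106.453; IV: μ=1.95, E[X²]=4.32333.
E[X] = 0.12·6.05 + 0.18·7.6 + 0.32·10 + 0.38·1.95 = 6.035.
E[X²] = 0.12·39.91 + 0.18·58.97 + 0.32·106.453 + 0.38·4.32333 = 51.1117.
Var(X) = E[X²] − (E[X])² = 51.1117 − 36.4212 = 14.6905.

14.6905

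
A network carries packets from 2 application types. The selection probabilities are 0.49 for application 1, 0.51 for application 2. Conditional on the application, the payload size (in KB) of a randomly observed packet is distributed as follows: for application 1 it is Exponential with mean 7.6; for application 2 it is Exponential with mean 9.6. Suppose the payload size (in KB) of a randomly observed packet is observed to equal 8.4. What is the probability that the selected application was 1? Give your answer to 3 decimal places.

Likelihoods f(8.4 | ·): 1: 0.0435689; 2: 0.0434231.
Posterior ∝ prior × likelihood. Numerator for 1: 0.49·0.0435689 = 0.0213488.
Normalizing constant: 0.49·0.0435689 + 0.51·0.0434231 = 0.0434946.
P(1 | observation) = 0.0213488 / 0.0434946 = 0.490838.

0.491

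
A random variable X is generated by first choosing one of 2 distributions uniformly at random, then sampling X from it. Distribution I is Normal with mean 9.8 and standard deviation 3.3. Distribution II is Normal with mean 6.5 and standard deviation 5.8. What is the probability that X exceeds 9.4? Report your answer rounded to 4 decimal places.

Conditional on each component, P(X > 9.4): I: 0.548238; II: 0.308538.
By total probability, P(X > 9.4) = 0.5·0.548238 + 0.5·0.308538 = 0.428388.

0.4284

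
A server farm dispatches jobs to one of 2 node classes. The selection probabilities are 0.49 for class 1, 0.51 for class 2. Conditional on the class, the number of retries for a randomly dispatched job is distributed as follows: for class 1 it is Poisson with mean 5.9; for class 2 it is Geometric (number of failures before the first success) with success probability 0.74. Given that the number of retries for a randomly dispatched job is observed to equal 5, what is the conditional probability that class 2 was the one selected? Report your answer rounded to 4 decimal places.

Likelihoods P(X=5 | ·): 1: 0.163208; 2: 0.000879222.
Posterior ∝ prior × likelihood. Numerator for 2: 0.51·0.000879222 = 0.000448403.
Normalizing constant: 0.49·0.163208 + 0.51·0.000879222 = 0.0804203.
P(2 | observation) = 0.000448403 / 0.0804203 = 0.00557574.

0.0056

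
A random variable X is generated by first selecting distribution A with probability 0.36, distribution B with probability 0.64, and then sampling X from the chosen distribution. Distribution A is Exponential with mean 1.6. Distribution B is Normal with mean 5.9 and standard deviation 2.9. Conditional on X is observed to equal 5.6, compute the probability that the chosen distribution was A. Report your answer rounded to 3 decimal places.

0.072

Likelihoods f(5.6 | ·): A: 0.0188734; B: 0.136832.
Posterior ∝ prior × likelihood. Numerator for A: 0.36·0.0188734 = 0.00679441.
Normalizing constant: 0.36·0.0188734 + 0.64·0.136832 = 0.094367.
P(A | observation) = 0.00679441 / 0.094367 = 0.0719999.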